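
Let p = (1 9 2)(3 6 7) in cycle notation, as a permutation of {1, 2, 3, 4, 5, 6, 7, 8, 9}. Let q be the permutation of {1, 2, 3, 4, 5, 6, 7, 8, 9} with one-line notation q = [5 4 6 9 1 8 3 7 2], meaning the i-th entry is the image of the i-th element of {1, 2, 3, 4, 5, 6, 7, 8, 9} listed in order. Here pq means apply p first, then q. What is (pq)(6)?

First apply p: p(6) = 7, then q(7) = 3. Thus (pq)(6) = 3.

3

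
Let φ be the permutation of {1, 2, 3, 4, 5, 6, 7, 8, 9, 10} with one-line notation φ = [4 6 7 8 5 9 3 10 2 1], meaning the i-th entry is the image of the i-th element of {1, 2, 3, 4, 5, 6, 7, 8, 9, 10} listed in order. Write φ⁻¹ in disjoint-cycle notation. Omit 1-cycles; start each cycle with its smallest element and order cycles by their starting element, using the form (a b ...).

The cycle decomposition of φ is (1 4 8 10)(2 6 9)(3 7).
The inverse reverses every cycle; in canonical form, φ⁻¹ = (1 10 8 4)(2 9 6)(3 7).

(1 10 8 4)(2 9 6)(3 7)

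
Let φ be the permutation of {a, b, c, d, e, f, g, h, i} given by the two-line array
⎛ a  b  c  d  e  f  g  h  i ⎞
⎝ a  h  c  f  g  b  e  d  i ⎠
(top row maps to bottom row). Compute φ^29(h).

Tracing h → d → … returns to h after 4 steps, so h lies in a 4-cycle (b, h, d, f).
Powers repeat with period 4 on this cycle, and 29 mod 4 = 1, so φ^29(h) = φ^1(h).
Advancing 1 step from h: h → d.

d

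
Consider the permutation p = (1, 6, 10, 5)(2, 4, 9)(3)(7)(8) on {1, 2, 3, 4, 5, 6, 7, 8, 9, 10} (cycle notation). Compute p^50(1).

1 lies in the 4-cycle (1, 6, 10, 5).
Powers repeat with period 4 on this cycle, and 50 mod 4 = 2, so p^50(1) = p^2(1).
Stepping 2 places around the cycle: 1 → 6 → 10.

10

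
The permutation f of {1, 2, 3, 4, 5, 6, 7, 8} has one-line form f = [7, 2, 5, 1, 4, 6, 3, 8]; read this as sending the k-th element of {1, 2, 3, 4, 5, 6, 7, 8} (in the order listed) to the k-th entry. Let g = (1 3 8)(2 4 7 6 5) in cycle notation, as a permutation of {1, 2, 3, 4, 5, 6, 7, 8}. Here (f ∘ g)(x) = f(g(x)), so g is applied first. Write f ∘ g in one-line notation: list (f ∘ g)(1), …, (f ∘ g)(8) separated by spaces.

Chase each element through g then f: 1 → 3 → 5; 2 → 4 → 1; 3 → 8 → 8; 4 → 7 → 3; 5 → 2 → 2; 6 → 5 → 4; 7 → 6 → 6; 8 → 1 → 7.
So f ∘ g in one-line form is 5 1 8 3 2 4 6 7.

5 1 8 3 2 4 6 7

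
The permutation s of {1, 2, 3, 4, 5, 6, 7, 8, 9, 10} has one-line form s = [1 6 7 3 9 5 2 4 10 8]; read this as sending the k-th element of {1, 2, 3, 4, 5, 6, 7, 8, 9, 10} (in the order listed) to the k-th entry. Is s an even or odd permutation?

In disjoint-cycle form the cycle lengths are 9, 1.
A cycle of length ℓ contributes ℓ−1 transpositions, so s is a product of 8 transpositions — even.

even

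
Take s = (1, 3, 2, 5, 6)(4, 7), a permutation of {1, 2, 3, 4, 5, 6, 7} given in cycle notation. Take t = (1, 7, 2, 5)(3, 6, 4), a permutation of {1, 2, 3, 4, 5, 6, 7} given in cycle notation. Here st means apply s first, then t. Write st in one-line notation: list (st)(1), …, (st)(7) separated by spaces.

6 1 5 2 4 7 3

(st)(x) = t(s(x)). Computing each image: t(s(1)) = t(3) = 6, t(s(2)) = t(5) = 1, t(s(3)) = t(2) = 5, t(s(4)) = t(7) = 2, t(s(5)) = t(6) = 4, t(s(6)) = t(1) = 7, t(s(7)) = t(4) = 3.
Hence st = [6 1 5 2 4 7 3].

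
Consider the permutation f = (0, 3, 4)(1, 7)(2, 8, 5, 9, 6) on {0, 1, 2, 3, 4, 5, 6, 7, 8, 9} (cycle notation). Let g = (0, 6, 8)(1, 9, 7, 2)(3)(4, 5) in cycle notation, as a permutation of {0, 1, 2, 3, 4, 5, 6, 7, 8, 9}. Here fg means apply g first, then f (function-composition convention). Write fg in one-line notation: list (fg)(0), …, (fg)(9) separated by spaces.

For each element, apply g then f: 0 → 6 → 2; 1 → 9 → 6; 2 → 1 → 7; 3 → 3 → 4; 4 → 5 → 9; 5 → 4 → 0; 6 → 8 → 5; 7 → 2 → 8; 8 → 0 → 3; 9 → 7 → 1.
So fg in one-line form is 2 6 7 4 9 0 5 8 3 1.

2 6 7 4 9 0 5 8 3 1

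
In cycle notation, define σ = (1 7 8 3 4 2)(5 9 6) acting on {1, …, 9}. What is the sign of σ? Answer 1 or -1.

-1

The cycle lengths are 6, 3.
A cycle is odd iff its length is even; σ has 1 even-length cycle, so sgn(σ) = (−1)^1 and σ is odd.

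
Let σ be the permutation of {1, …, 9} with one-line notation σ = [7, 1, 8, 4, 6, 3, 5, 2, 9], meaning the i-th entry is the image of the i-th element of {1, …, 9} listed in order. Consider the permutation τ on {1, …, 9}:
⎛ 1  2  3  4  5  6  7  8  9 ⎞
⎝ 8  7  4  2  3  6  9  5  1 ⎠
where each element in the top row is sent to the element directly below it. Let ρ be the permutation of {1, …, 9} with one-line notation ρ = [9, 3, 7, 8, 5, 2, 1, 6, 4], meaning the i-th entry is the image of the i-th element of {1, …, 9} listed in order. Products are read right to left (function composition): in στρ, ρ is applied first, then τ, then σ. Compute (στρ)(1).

7

Chase 1: ρ(1) = 9; τ(9) = 1; σ(1) = 7. Hence (στρ)(1) = 7.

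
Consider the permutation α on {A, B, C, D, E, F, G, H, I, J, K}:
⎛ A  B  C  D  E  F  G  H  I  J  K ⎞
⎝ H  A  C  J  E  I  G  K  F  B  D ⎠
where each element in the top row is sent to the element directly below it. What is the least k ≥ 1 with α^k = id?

Writing α as disjoint cycles, the cycle lengths are 6, 2, 1, 1, 1.
Since disjoint cycles commute, ord(α) = lcm(6, 2) = 6.

6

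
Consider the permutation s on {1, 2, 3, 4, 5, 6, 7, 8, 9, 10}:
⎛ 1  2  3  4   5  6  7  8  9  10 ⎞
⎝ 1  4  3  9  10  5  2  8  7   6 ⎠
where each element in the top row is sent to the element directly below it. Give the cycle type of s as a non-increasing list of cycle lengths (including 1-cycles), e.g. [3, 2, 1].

The disjoint cycles are (1)(2 4 9 7)(3)(5 10 6)(8), with lengths 4, 3, 1, 1, 1 in non-increasing order.

[4, 3, 1, 1, 1]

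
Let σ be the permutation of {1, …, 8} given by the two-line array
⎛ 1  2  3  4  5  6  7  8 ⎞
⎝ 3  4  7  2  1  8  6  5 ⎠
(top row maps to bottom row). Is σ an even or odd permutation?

In disjoint-cycle form the cycle lengths are 6, 2.
A cycle of length ℓ contributes ℓ−1 transpositions, so σ is a product of 5 + 1 = 6 transpositions — even.

even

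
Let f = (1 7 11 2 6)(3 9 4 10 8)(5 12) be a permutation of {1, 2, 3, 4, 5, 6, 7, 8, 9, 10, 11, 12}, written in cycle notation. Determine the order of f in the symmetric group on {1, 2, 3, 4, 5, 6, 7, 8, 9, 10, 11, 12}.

The cycle type of f is (5, 5, 2).
The order is lcm(5, 5, 2) = 10.

10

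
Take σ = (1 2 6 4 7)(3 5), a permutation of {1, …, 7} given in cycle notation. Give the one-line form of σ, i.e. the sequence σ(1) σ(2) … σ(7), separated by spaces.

2 6 5 7 3 4 1

Image by image: 1→2, 2→6, 3→5, 4→7, 5→3, 6→4, 7→1.
So the one-line form is 2 6 5 7 3 4 1.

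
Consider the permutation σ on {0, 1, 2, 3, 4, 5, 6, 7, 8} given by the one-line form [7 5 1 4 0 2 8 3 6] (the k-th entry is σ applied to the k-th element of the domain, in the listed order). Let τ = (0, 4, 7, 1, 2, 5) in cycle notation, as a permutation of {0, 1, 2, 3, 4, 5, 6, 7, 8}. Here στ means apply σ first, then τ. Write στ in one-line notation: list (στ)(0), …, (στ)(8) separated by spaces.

1 0 2 7 4 5 8 3 6

(στ)(x) = τ(σ(x)). Computing each image: τ(σ(0)) = τ(7) = 1, τ(σ(1)) = τ(5) = 0, τ(σ(2)) = τ(1) = 2, τ(σ(3)) = τ(4) = 7, τ(σ(4)) = τ(0) = 4, τ(σ(5)) = τ(2) = 5, τ(σ(6)) = τ(8) = 8, τ(σ(7)) = τ(3) = 3, τ(σ(8)) = τ(6) = 6.
Hence στ = [1 0 2 7 4 5 8 3 6].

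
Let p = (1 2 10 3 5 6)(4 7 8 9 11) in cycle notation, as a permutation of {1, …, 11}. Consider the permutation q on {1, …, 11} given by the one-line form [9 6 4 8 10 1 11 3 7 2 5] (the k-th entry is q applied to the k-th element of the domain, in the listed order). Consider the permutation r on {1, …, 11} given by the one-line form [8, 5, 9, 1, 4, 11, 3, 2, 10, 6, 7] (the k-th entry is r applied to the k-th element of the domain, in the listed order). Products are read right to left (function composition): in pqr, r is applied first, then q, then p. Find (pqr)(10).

2

Chase 10: r(10) = 6; q(6) = 1; p(1) = 2. Hence (pqr)(10) = 2.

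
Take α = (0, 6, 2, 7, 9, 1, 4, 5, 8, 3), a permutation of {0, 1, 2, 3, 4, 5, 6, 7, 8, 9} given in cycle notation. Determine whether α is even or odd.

odd

The cycle lengths are 10.
A cycle of length ℓ contributes ℓ−1 transpositions, so α is a product of 9 transpositions — odd.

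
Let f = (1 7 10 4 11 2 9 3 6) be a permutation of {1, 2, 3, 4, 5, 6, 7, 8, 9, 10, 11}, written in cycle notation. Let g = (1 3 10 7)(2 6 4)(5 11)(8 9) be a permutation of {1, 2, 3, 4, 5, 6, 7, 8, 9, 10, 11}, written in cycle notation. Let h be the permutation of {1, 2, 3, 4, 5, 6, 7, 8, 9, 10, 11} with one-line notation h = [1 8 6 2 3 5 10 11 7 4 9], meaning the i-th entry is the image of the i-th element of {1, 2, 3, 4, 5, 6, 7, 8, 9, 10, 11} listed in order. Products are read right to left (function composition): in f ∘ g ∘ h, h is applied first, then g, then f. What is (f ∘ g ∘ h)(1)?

(f ∘ g ∘ h)(1) = f(g(h(1))). h(1) = 1, then g(1) = 3, then f(3) = 6, so the result is 6.

6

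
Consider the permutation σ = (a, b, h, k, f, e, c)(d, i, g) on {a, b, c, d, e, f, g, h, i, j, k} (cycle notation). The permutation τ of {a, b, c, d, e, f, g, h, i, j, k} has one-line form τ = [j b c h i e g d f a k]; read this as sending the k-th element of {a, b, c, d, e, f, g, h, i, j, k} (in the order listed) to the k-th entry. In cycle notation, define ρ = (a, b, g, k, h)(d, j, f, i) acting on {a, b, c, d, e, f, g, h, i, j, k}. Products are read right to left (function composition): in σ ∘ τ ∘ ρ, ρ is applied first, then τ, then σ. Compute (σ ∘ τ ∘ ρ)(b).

Chase b: ρ(b) = g; τ(g) = g; σ(g) = d. Hence (σ ∘ τ ∘ ρ)(b) = d.

d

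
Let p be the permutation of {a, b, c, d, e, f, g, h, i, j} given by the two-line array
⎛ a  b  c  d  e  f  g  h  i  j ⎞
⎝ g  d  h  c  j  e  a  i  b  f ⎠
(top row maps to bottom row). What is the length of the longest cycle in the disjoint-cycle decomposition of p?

Decomposing into disjoint cycles gives (a g)(b d c h i)(e j f); the longest has length 5.

5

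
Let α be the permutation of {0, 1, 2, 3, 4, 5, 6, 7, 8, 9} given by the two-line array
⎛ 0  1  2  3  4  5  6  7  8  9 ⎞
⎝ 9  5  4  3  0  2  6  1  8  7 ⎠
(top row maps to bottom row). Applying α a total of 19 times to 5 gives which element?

7

Tracing 5 → 2 → … returns to 5 after 7 steps, so 5 lies in a 7-cycle (0 9 7 1 5 2 4).
On a 7-cycle, α^7 is the identity, so α^19 = α^5 there (19 ≡ 5 mod 7).
Advancing 5 steps from 5: 5 → 2 → 4 → 0 → 9 → 7.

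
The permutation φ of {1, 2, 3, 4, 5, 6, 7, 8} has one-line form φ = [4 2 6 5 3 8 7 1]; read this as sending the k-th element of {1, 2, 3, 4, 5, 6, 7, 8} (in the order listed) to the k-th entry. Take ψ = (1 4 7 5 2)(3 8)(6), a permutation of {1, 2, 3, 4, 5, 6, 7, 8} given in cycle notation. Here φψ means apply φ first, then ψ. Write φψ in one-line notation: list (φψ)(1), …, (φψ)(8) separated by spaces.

(φψ)(x) = ψ(φ(x)). Computing each image: ψ(φ(1)) = ψ(4) = 7, ψ(φ(2)) = ψ(2) = 1, ψ(φ(3)) = ψ(6) = 6, ψ(φ(4)) = ψ(5) = 2, ψ(φ(5)) = ψ(3) = 8, ψ(φ(6)) = ψ(8) = 3, ψ(φ(7)) = ψ(7) = 5, ψ(φ(8)) = ψ(1) = 4.
Hence φψ = [7 1 6 2 8 3 5 4].

7 1 6 2 8 3 5 4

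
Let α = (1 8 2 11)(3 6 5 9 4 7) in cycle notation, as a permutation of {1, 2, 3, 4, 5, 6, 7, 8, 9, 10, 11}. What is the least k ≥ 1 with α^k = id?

The cycle type of α is (6, 4, 1).
The order is lcm(6, 4) = 12.

12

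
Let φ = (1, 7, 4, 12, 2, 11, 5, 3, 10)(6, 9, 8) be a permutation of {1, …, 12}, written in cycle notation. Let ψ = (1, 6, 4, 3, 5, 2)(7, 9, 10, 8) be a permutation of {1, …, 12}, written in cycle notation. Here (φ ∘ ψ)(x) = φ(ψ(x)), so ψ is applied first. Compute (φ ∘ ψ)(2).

7

(φ ∘ ψ)(2) = φ(ψ(2)). ψ(2) = 1, then φ(1) = 7. So (φ ∘ ψ)(2) = 7.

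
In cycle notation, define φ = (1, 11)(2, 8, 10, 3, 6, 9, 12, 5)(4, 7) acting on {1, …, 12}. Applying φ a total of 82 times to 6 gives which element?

6 lies in the 8-cycle (2, 8, 10, 3, 6, 9, 12, 5).
Powers repeat with period 8 on this cycle, and 82 mod 8 = 2, so φ^82(6) = φ^2(6).
Advancing 2 steps from 6: 6 → 9 → 12.

12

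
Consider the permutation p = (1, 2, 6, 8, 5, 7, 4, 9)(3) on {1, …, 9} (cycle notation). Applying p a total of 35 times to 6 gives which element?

6 lies in the 8-cycle (1, 2, 6, 8, 5, 7, 4, 9).
Since the cycle has length 8, p^35 acts on it the same as p^3 (35 mod 8 = 3).
Stepping 3 places around the cycle: 6 → 8 → 5 → 7.

7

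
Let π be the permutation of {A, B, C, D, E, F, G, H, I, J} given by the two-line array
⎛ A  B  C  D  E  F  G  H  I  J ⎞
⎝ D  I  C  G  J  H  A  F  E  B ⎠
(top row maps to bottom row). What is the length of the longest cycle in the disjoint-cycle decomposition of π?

Decomposing into disjoint cycles gives (A D G)(B I E J)(F H); the longest has length 4.

4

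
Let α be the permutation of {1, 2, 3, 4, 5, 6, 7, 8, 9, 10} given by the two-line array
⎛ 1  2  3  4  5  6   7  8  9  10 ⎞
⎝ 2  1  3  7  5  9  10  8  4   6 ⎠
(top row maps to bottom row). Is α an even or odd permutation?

In disjoint-cycle form the cycle lengths are 5, 2, 1, 1, 1.
A cycle is odd iff its length is even; α has 1 even-length cycle, so sgn(α) = (−1)^1 and α is odd.

odd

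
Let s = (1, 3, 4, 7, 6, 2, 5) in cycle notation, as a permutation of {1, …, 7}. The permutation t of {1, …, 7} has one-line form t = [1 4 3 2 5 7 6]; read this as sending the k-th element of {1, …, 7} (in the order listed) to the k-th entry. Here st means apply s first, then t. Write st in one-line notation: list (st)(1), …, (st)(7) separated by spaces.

(st)(x) = t(s(x)). Computing each image: t(s(1)) = t(3) = 3, t(s(2)) = t(5) = 5, t(s(3)) = t(4) = 2, t(s(4)) = t(7) = 6, t(s(5)) = t(1) = 1, t(s(6)) = t(2) = 4, t(s(7)) = t(6) = 7.
Hence st = [3 5 2 6 1 4 7].

3 5 2 6 1 4 7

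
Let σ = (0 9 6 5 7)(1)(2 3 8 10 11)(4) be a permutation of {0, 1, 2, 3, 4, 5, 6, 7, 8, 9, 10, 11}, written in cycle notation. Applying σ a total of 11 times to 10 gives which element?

10 lies in the 5-cycle (2 3 8 10 11).
On a 5-cycle, σ^5 is the identity, so σ^11 = σ^1 there (11 ≡ 1 mod 5).
Advancing 1 step from 10: 10 → 11.

11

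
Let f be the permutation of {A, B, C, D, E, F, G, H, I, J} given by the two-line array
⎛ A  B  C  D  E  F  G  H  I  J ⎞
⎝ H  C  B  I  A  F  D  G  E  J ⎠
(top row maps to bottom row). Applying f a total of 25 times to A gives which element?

H

Tracing A → H → … returns to A after 6 steps, so A lies in a 6-cycle (A, H, G, D, I, E).
Powers repeat with period 6 on this cycle, and 25 mod 6 = 1, so f^25(A) = f^1(A).
Stepping 1 place around the cycle: A → H.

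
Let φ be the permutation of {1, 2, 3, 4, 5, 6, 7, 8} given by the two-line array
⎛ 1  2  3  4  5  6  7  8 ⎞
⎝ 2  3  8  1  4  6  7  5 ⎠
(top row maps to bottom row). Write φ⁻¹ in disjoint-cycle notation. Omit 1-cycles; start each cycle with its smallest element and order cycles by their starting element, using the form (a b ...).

First write φ in disjoint cycles: (1 2 3 8 5 4).
Reversing each cycle (and rotating so the smallest element leads) gives φ⁻¹ = (1 4 5 8 3 2).

(1 4 5 8 3 2)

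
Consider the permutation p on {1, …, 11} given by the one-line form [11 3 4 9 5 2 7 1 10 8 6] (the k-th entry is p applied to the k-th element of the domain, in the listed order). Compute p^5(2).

8

Tracing 2 → 3 → … returns to 2 after 9 steps, so 2 lies in a 9-cycle (1, 11, 6, 2, 3, 4, 9, 10, 8).
Stepping 5 places around the cycle: 2 → 3 → 4 → 9 → 10 → 8.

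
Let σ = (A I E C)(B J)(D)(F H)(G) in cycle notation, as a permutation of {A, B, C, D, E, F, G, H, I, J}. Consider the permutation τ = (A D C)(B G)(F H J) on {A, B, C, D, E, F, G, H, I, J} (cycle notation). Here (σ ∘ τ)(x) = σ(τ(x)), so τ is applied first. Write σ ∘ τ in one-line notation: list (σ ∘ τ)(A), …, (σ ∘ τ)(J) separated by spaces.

Chase each element through τ then σ: A → D → D; B → G → G; C → A → I; D → C → A; E → E → C; F → H → F; G → B → J; H → J → B; I → I → E; J → F → H.
So σ ∘ τ in one-line form is D G I A C F J B E H.

D G I A C F J B E H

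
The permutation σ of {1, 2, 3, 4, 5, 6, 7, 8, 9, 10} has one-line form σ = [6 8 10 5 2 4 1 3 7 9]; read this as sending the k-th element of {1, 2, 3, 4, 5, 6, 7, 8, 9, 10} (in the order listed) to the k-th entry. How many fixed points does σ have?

0

No element satisfies σ(x) = x, so there are 0 fixed points.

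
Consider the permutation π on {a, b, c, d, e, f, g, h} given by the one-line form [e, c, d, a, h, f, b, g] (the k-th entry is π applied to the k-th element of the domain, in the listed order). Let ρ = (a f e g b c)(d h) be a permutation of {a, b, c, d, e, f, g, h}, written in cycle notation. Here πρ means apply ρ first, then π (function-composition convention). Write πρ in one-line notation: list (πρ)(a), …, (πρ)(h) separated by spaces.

f d e g b h c a

(πρ)(x) = π(ρ(x)). Computing each image: π(ρ(a)) = π(f) = f, π(ρ(b)) = π(c) = d, π(ρ(c)) = π(a) = e, π(ρ(d)) = π(h) = g, π(ρ(e)) = π(g) = b, π(ρ(f)) = π(e) = h, π(ρ(g)) = π(b) = c, π(ρ(h)) = π(d) = a.
Hence πρ = [f d e g b h c a].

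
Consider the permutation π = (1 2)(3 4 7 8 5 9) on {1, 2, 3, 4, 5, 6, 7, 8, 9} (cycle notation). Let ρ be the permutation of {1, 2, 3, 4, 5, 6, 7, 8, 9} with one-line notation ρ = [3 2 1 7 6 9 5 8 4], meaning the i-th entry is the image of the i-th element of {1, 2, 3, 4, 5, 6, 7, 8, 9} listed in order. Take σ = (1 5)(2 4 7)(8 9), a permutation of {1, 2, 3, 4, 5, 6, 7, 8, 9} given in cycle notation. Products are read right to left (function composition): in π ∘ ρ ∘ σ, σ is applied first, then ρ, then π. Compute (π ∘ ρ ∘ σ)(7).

1

Apply the permutations in order: σ(7) = 2, then ρ(2) = 2, then π(2) = 1. So (π ∘ ρ ∘ σ)(7) = 1.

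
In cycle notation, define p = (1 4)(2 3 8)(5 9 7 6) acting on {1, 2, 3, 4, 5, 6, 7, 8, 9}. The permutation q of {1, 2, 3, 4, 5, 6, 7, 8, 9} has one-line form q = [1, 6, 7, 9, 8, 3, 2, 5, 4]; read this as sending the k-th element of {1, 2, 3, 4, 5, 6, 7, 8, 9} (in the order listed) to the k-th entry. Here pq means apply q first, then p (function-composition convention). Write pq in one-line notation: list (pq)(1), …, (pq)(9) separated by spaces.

(pq)(x) = p(q(x)). Computing each image: p(q(1)) = p(1) = 4, p(q(2)) = p(6) = 5, p(q(3)) = p(7) = 6, p(q(4)) = p(9) = 7, p(q(5)) = p(8) = 2, p(q(6)) = p(3) = 8, p(q(7)) = p(2) = 3, p(q(8)) = p(5) = 9, p(q(9)) = p(4) = 1.
Hence pq = [4 5 6 7 2 8 3 9 1].

4 5 6 7 2 8 3 9 1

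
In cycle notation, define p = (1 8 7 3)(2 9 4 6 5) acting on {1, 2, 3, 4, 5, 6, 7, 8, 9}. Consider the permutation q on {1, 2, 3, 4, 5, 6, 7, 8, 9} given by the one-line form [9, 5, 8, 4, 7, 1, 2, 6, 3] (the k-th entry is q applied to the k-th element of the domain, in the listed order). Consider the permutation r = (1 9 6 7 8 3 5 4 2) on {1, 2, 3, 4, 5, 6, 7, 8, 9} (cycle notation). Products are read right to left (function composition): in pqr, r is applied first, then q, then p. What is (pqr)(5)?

Chase 5: r(5) = 4; q(4) = 4; p(4) = 6. Hence (pqr)(5) = 6.

6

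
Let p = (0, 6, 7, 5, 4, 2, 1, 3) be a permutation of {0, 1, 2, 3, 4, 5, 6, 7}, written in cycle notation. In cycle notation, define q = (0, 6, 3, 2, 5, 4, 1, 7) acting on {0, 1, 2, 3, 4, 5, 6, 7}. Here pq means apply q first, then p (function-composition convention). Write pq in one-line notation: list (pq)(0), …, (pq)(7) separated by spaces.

(pq)(x) = p(q(x)). Computing each image: p(q(0)) = p(6) = 7, p(q(1)) = p(7) = 5, p(q(2)) = p(5) = 4, p(q(3)) = p(2) = 1, p(q(4)) = p(1) = 3, p(q(5)) = p(4) = 2, p(q(6)) = p(3) = 0, p(q(7)) = p(0) = 6.
Hence pq = [7 5 4 1 3 2 0 6].

7 5 4 1 3 2 0 6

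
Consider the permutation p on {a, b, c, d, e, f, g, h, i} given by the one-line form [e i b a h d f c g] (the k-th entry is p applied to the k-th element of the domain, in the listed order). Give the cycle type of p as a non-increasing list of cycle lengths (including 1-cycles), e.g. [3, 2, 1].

The disjoint cycles are (a e h c b i g f d), with lengths 9 in non-increasing order.

[9]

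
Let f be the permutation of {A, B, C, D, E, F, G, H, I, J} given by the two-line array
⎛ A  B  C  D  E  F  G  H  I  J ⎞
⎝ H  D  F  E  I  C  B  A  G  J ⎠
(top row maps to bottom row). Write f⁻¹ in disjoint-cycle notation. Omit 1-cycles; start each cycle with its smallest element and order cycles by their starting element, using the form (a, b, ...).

(A, H)(B, G, I, E, D)(C, F)

First write f in disjoint cycles: (A, H)(B, D, E, I, G)(C, F).
Reversing each cycle (and rotating so the smallest element leads) gives f⁻¹ = (A, H)(B, G, I, E, D)(C, F).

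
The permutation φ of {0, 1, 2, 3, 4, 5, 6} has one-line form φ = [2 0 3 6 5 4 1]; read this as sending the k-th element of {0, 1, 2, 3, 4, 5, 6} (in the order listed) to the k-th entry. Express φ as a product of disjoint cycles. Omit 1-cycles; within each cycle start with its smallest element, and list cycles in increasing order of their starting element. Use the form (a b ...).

(0 2 3 6 1)(4 5)

Iterating φ from 0 gives 0 → 2 → 3 → 6 → 1 → 0; that is the 5-cycle (0 2 3 6 1).
Continuing from each remaining unvisited element yields (0 2 3 6 1)(4 5).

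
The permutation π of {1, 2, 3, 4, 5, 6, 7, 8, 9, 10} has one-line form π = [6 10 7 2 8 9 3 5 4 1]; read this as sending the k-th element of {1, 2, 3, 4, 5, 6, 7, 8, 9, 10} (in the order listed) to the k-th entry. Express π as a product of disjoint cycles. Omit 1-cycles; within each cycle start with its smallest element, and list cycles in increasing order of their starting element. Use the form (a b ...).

Start at 1 and follow images: 1 → 6 → 9 → 4 → 2 → 10 → 1, giving the cycle (1 6 9 4 2 10).
Continuing from each remaining unvisited element yields (1 6 9 4 2 10)(3 7)(5 8).

(1 6 9 4 2 10)(3 7)(5 8)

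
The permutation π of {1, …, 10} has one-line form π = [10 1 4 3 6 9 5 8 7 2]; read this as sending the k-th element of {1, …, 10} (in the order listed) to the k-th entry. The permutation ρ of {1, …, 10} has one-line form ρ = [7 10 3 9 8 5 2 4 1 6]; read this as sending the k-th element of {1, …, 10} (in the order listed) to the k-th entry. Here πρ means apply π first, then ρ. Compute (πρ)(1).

6

First apply π: π(1) = 10, then ρ(10) = 6. Thus (πρ)(1) = 6.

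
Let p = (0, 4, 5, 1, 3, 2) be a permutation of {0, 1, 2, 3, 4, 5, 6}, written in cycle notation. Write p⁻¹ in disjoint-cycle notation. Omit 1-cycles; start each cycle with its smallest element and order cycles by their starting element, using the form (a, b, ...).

(0, 2, 3, 1, 5, 4)

The inverse reverses each cycle.
Reversing each cycle of p and rotating so the smallest element leads gives (0, 2, 3, 1, 5, 4).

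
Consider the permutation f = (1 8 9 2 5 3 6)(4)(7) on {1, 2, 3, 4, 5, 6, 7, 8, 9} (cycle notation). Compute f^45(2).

2 lies in the 7-cycle (1 8 9 2 5 3 6).
Powers repeat with period 7 on this cycle, and 45 mod 7 = 3, so f^45(2) = f^3(2).
Stepping 3 places around the cycle: 2 → 5 → 3 → 6.

6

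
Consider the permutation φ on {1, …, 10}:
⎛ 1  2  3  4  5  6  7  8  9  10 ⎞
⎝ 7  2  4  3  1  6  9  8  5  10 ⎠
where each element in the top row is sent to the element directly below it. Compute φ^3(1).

Tracing 1 → 7 → … returns to 1 after 4 steps, so 1 lies in a 4-cycle (1 7 9 5).
Advancing 3 steps from 1: 1 → 7 → 9 → 5.

5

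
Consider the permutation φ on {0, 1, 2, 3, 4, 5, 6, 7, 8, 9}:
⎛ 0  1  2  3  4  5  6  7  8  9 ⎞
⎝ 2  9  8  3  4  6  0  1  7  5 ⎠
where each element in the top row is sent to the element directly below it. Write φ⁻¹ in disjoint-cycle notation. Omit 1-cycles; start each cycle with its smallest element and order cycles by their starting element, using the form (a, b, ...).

The cycle decomposition of φ is (0, 2, 8, 7, 1, 9, 5, 6).
The inverse reverses every cycle; in canonical form, φ⁻¹ = (0, 6, 5, 9, 1, 7, 8, 2).

(0, 6, 5, 9, 1, 7, 8, 2)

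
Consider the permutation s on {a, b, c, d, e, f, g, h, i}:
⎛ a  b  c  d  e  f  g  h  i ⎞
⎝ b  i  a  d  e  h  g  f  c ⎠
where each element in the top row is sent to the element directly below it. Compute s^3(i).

Tracing i → c → … returns to i after 4 steps, so i lies in a 4-cycle (a b i c).
Stepping 3 places around the cycle: i → c → a → b.

b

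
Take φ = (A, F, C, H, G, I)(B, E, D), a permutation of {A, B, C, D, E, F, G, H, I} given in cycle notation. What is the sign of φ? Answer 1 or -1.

The cycle lengths are 6, 3.
A cycle is odd iff its length is even; φ has 1 even-length cycle, so sgn(φ) = (−1)^1 and φ is odd.

-1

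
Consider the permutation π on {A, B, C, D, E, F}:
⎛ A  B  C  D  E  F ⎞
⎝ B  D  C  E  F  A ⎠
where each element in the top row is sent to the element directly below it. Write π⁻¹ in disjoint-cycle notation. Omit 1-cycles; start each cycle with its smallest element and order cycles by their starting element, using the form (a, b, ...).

(A, F, E, D, B)

First write π in disjoint cycles: (A, B, D, E, F).
The inverse reverses every cycle; in canonical form, π⁻¹ = (A, F, E, D, B).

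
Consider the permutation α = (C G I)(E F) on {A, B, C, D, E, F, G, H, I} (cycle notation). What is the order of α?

The disjoint cycles have lengths 3, 2, 1, 1, 1, 1.
Since disjoint cycles commute, ord(α) = lcm(3, 2) = 6.

6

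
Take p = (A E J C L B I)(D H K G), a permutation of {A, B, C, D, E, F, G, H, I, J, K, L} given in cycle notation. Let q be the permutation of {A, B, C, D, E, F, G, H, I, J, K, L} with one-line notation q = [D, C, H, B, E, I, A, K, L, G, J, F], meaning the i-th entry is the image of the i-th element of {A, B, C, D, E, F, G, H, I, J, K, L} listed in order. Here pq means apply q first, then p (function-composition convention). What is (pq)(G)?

First apply q: q(G) = A, then p(A) = E. Thus (pq)(G) = E.

E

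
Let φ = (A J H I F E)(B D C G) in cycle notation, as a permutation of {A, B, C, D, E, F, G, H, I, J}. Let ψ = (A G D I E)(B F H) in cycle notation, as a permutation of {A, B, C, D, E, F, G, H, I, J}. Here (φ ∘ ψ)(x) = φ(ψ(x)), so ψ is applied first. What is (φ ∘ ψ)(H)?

First apply ψ: ψ(H) = B, then φ(B) = D. Thus (φ ∘ ψ)(H) = D.

D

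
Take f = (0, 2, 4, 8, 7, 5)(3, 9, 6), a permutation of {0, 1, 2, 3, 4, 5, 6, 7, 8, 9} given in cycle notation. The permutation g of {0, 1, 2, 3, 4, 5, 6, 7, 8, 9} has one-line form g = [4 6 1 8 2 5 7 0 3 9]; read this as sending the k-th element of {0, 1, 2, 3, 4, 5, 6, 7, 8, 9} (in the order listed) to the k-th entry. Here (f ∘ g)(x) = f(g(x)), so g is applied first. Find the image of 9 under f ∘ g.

6

(f ∘ g)(9) = f(g(9)). g(9) = 9, then f(9) = 6. So (f ∘ g)(9) = 6.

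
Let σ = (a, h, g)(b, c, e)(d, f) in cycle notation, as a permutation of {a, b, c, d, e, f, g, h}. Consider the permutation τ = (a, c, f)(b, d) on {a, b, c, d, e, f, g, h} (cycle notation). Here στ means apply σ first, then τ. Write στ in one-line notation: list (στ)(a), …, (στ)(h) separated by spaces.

Chase each element through σ then τ: a → h → h; b → c → f; c → e → e; d → f → a; e → b → d; f → d → b; g → a → c; h → g → g.
Collecting the images, στ = [h f e a d b c g].

h f e a d b c g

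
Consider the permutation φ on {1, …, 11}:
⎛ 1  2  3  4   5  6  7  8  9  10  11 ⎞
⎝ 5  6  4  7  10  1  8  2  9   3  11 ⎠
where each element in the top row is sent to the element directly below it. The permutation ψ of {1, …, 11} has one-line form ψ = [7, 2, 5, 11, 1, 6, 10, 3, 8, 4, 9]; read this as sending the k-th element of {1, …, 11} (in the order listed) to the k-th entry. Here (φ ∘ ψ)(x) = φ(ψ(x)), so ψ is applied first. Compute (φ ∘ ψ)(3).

10

ψ(3) = 5, then φ(5) = 10; composing gives (φ ∘ ψ)(3) = 10.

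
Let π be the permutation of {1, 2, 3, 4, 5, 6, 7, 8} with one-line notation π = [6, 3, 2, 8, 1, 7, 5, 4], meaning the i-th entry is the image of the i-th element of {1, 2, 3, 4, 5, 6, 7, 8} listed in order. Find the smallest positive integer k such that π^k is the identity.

4

Decomposing into disjoint cycles gives cycle lengths 4, 2, 2.
The order is lcm(4, 2, 2) = 4.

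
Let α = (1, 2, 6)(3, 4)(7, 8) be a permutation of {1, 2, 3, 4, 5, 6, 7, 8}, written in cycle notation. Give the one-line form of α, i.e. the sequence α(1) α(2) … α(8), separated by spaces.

Reading each image from the cycles: 1↦2, 2↦6, 3↦4, 4↦3, 5↦5, 6↦1, 7↦8, 8↦7.
Listing these in domain order gives 2 6 4 3 5 1 8 7.

2 6 4 3 5 1 8 7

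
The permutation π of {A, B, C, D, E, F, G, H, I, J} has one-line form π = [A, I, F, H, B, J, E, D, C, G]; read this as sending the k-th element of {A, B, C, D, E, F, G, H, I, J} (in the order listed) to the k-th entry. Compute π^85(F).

Tracing F → J → … returns to F after 7 steps, so F lies in a 7-cycle (B, I, C, F, J, G, E).
Since the cycle has length 7, π^85 acts on it the same as π^1 (85 mod 7 = 1).
Advancing 1 step from F: F → J.

J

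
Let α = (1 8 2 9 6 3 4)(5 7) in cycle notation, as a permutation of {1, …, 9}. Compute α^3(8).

6

8 lies in the 7-cycle (1 8 2 9 6 3 4).
Advancing 3 steps from 8: 8 → 2 → 9 → 6.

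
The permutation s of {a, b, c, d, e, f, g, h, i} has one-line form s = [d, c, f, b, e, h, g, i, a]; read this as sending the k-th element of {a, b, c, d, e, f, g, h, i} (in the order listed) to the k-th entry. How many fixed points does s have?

The fixed points (elements with s(x) = x) are {e, g}, so there are 2.

2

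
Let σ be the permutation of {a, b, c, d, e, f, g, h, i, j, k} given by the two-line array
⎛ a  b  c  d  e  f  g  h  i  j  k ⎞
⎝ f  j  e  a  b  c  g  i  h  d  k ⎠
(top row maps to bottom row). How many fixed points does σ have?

2

The fixed points (elements with σ(x) = x) are {g, k}, so there are 2.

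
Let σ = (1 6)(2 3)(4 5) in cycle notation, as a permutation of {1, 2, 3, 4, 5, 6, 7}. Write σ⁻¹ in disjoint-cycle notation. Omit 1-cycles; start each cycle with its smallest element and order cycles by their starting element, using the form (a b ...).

(1 6)(2 3)(4 5)

If σ sends a → b within a cycle, σ⁻¹ sends b → a; equivalently, reverse each cycle.
Reversing each cycle of σ and rotating so the smallest element leads gives (1 6)(2 3)(4 5).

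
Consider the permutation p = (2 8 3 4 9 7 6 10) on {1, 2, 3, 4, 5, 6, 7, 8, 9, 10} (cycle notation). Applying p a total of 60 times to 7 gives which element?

8

7 lies in the 8-cycle (2 8 3 4 9 7 6 10).
On an 8-cycle, p^8 is the identity, so p^60 = p^4 there (60 ≡ 4 mod 8).
Advancing 4 steps from 7: 7 → 6 → 10 → 2 → 8.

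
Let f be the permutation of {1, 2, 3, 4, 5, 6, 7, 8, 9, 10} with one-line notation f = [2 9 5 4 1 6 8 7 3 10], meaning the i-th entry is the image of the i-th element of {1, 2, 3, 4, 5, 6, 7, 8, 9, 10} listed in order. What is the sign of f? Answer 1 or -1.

In disjoint-cycle form the cycle lengths are 5, 2, 1, 1, 1.
A cycle of length ℓ contributes ℓ−1 transpositions, so f is a product of 4 + 1 = 5 transpositions — odd.

-1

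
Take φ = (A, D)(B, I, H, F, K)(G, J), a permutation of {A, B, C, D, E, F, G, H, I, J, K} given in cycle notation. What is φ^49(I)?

B

I lies in the 5-cycle (B, I, H, F, K).
On a 5-cycle, φ^5 is the identity, so φ^49 = φ^4 there (49 ≡ 4 mod 5).
Advancing 4 steps from I: I → H → F → K → B.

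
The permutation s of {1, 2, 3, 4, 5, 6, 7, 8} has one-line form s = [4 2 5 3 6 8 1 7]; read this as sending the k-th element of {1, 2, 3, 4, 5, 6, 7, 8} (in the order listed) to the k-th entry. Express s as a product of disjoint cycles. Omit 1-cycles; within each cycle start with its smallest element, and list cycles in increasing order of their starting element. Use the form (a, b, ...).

(1, 4, 3, 5, 6, 8, 7)

Start at 1 and follow images: 1 → 4 → 3 → 5 → 6 → 8 → 7 → 1, giving the cycle (1, 4, 3, 5, 6, 8, 7).
Repeating from the next unused element and collecting all non-trivial cycles gives (1, 4, 3, 5, 6, 8, 7).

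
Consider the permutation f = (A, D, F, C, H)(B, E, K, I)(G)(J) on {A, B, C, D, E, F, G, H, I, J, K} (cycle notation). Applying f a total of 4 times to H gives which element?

C

H lies in the 5-cycle (A, D, F, C, H).
Stepping 4 places around the cycle: H → A → D → F → C.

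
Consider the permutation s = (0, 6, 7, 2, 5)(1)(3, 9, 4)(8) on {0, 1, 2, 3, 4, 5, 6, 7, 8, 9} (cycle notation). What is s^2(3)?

3 lies in the 3-cycle (3, 9, 4).
Advancing 2 steps from 3: 3 → 9 → 4.

4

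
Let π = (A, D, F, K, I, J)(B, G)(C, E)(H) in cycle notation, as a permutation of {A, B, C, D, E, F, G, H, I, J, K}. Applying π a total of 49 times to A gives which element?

D

A lies in the 6-cycle (A, D, F, K, I, J).
Since the cycle has length 6, π^49 acts on it the same as π^1 (49 mod 6 = 1).
Stepping 1 place around the cycle: A → D.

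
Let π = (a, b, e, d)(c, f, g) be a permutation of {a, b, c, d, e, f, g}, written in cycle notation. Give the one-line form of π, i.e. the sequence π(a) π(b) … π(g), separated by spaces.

b e f a d g c

Reading each image from the cycles: a→b, b→e, c→f, d→a, e→d, f→g, g→c.
So the one-line form is b e f a d g c.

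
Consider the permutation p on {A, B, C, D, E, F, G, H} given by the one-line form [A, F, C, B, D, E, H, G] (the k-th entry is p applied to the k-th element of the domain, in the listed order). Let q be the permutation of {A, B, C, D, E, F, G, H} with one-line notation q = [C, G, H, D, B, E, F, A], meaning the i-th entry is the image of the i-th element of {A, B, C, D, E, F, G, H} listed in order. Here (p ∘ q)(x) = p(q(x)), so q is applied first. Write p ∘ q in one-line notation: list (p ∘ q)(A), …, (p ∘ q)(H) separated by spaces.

(p ∘ q)(x) = p(q(x)). Computing each image: p(q(A)) = p(C) = C, p(q(B)) = p(G) = H, p(q(C)) = p(H) = G, p(q(D)) = p(D) = B, p(q(E)) = p(B) = F, p(q(F)) = p(E) = D, p(q(G)) = p(F) = E, p(q(H)) = p(A) = A.
Hence p ∘ q = [C H G B F D E A].

C H G B F D E A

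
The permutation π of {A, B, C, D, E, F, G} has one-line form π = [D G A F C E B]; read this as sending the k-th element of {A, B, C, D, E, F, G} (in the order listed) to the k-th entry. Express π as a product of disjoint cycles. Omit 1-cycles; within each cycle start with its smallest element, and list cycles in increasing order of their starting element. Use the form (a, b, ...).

Start at A and follow images: A → D → F → E → C → A, giving the cycle (A, D, F, E, C).
Continuing from each remaining unvisited element yields (A, D, F, E, C)(B, G).

(A, D, F, E, C)(B, G)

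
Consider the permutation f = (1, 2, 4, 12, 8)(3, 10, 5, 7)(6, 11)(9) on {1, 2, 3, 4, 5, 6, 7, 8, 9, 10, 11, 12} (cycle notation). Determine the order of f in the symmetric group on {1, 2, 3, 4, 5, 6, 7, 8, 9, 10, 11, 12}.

20

The disjoint cycles have lengths 5, 4, 2, 1.
The order of f is the least common multiple of its cycle lengths: lcm(5, 4, 2) = 20.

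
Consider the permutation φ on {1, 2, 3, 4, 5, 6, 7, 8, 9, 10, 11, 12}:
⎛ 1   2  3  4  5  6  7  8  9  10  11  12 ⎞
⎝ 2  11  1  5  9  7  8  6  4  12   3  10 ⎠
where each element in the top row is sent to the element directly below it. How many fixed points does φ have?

No element satisfies φ(x) = x, so there are 0 fixed points.

0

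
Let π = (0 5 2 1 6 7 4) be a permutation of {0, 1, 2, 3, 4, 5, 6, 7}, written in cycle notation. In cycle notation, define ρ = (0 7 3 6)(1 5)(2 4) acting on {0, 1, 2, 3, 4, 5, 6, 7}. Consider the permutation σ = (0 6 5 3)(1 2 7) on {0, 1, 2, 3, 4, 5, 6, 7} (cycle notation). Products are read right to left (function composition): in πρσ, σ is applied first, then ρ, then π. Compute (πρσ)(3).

Apply the permutations in order: σ(3) = 0, then ρ(0) = 7, then π(7) = 4. So (πρσ)(3) = 4.

4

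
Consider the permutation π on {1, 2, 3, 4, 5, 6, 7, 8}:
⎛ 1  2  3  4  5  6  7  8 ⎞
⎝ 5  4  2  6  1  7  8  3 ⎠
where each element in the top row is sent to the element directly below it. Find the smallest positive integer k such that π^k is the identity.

6

Decomposing into disjoint cycles gives cycle lengths 6, 2.
Since disjoint cycles commute, ord(π) = lcm(6, 2) = 6.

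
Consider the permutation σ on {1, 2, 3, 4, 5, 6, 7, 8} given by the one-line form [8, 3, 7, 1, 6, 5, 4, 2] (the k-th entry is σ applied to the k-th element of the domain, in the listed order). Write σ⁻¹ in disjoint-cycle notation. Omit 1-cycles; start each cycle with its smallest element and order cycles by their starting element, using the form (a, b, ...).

(1, 4, 7, 3, 2, 8)(5, 6)

First write σ in disjoint cycles: (1, 8, 2, 3, 7, 4)(5, 6).
Reversing each cycle (and rotating so the smallest element leads) gives σ⁻¹ = (1, 4, 7, 3, 2, 8)(5, 6).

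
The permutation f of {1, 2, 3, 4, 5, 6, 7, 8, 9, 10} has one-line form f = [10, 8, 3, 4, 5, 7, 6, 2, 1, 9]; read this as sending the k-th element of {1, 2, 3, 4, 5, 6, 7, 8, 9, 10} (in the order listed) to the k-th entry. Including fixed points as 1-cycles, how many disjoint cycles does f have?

The cycle decomposition is (1, 10, 9)(2, 8)(3)(4)(5)(6, 7), which has 6 cycles (counting 1-cycles).

6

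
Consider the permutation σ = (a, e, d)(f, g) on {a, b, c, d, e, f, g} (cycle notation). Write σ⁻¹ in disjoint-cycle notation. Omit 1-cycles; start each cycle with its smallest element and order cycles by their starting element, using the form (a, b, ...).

(a, d, e)(f, g)

The inverse reverses each cycle.
Reversing each cycle of σ and rotating so the smallest element leads gives (a, d, e)(f, g).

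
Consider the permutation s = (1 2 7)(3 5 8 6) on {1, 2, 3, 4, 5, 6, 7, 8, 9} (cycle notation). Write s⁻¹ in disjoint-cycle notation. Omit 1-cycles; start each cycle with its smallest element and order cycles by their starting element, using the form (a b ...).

(1 7 2)(3 6 8 5)

The inverse reverses each cycle.
After reversing and putting each cycle's least element first, s⁻¹ = (1 7 2)(3 6 8 5).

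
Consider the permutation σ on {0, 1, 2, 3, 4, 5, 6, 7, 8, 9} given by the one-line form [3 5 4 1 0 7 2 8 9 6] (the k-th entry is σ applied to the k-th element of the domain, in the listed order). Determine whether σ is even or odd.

odd

In disjoint-cycle form the cycle lengths are 10.
A cycle is odd iff its length is even; σ has 1 even-length cycle, so sgn(σ) = (−1)^1 and σ is odd.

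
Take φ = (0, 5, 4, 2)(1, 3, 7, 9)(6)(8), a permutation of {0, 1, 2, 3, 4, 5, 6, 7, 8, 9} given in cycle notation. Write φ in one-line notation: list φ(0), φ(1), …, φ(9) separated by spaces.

Each element maps to the next entry in its cycle (wrapping to the front): 0→5, 1→3, 2→0, 3→7, 4→2, 5→4, 6→6, 7→9, 8→8, 9→1.
So the one-line form is 5 3 0 7 2 4 6 9 8 1.

5 3 0 7 2 4 6 9 8 1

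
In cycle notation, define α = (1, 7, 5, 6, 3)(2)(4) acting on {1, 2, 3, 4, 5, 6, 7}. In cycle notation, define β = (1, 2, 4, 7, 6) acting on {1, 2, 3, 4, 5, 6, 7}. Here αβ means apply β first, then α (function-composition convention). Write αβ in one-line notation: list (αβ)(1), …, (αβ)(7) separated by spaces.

2 4 1 5 6 7 3

(αβ)(x) = α(β(x)). Computing each image: α(β(1)) = α(2) = 2, α(β(2)) = α(4) = 4, α(β(3)) = α(3) = 1, α(β(4)) = α(7) = 5, α(β(5)) = α(5) = 6, α(β(6)) = α(1) = 7, α(β(7)) = α(6) = 3.
Hence αβ = [2 4 1 5 6 7 3].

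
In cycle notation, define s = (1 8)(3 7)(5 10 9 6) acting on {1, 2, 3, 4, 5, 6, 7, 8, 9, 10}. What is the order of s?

The disjoint cycles have lengths 4, 2, 2, 1, 1.
The order of s is the least common multiple of its cycle lengths: lcm(4, 2, 2) = 4.

4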